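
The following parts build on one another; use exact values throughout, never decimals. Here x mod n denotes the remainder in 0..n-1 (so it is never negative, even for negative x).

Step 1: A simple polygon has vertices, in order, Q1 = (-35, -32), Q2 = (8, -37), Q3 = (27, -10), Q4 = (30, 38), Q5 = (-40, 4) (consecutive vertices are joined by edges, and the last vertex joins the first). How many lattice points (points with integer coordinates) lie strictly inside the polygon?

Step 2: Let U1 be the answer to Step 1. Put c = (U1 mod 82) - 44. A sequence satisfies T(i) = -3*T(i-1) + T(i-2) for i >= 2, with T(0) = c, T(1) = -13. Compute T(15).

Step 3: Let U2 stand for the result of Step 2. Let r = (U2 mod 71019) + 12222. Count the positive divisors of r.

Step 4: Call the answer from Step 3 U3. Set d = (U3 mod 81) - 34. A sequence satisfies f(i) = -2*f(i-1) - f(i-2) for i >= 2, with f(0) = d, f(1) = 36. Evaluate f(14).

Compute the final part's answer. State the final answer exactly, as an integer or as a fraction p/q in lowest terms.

-114

Step 1: cross terms: (-35*-37 - 8*-32)=1551, (8*-10 - 27*-37)=919, (27*38 - 30*-10)=1326, (30*4 - -40*38)=1640, (-40*-32 - -35*4)=1420; twice the area = |6856| = 6856; area = 3428; boundary points = 1 + 1 + 3 + 2 + 1 = 8; strictly interior points = area - boundary/2 + 1 = 3425; answer 3425
Step 2: U1 = 3425; c = 19; T(2) = -3*(-13) + 1*(19) = 58; iterating: T(2)=58, T(3)=-187, T(4)=619, T(5)=-2044, T(6)=6751, T(7)=-22297, T(8)=73642, T(9)=-243223, T(10)=803311, T(11)=-2653156, T(12)=8762779, T(13)=-28941493, T(14)=95587258, T(15)=-315703267; answer -315703267
Step 3: U2 = -315703267; r = 59429; 59429 = 67 * 887; number of divisors = (1+1) * (1+1) = 4; answer 4
Step 4: U3 = 4; d = -30; f(2) = -2*(36) - 1*(-30) = -42; iterating: f(2)=-42, f(3)=48, f(4)=-54, f(5)=60, f(6)=-66, f(7)=72, f(8)=-78, f(9)=84, f(10)=-90, f(11)=96, f(12)=-102, f(13)=108, f(14)=-114; answer -114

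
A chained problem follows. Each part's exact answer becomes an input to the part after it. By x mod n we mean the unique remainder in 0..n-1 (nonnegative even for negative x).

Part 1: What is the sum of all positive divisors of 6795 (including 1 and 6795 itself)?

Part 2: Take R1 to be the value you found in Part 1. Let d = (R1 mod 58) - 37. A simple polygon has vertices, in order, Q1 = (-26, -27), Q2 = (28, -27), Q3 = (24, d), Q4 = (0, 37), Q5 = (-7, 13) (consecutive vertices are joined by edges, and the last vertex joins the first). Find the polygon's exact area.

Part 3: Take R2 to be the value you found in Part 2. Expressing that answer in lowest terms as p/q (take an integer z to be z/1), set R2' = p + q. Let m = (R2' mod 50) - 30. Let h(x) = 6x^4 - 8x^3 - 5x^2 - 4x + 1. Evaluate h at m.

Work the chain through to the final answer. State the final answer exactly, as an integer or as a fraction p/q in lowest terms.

Part 1: 6795 = 3^2 * 5 * 151; sigma = (1 + 3 + 9) * (1 + 5) * (1 + 151) = 13 * 6 * 152 = 11856; answer 11856
Part 2: R1 = 11856; d = -13; cross terms: (-26*-27 - 28*-27)=1458, (28*-13 - 24*-27)=284, (24*37 - 0*-13)=888, (0*13 - -7*37)=259, (-7*-27 - -26*13)=527; twice the area = |3416| = 3416; area = 1708; answer 1708
Part 3: R2 = 1708; threaded value p + q = 1709; m = -21; 6*(-21)^4 - 8*(-21)^3 - 5*(-21)^2 - 4*(-21)^1 + 1 = (1166886) + (74088) + (-2205) + (84) + (1) = 1238854; answer 1238854

1238854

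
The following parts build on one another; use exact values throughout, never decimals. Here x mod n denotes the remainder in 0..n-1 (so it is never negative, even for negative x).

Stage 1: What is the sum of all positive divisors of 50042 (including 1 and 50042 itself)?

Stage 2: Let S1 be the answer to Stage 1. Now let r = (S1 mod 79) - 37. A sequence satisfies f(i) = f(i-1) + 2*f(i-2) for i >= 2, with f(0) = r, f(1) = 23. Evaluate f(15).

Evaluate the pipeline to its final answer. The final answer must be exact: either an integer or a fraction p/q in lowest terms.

218463

Stage 1: 50042 = 2 * 131 * 191; sigma = (1 + 2) * (1 + 131) * (1 + 191) = 3 * 132 * 192 = 76032; answer 76032
Stage 2: S1 = 76032; r = -3; f(2) = 1*(23) + 2*(-3) = 17; iterating: f(2)=17, f(3)=63, f(4)=97, f(5)=223, f(6)=417, f(7)=863, f(8)=1697, f(9)=3423, f(10)=6817, f(11)=13663, f(12)=27297, f(13)=54623, f(14)=109217, f(15)=218463; answer 218463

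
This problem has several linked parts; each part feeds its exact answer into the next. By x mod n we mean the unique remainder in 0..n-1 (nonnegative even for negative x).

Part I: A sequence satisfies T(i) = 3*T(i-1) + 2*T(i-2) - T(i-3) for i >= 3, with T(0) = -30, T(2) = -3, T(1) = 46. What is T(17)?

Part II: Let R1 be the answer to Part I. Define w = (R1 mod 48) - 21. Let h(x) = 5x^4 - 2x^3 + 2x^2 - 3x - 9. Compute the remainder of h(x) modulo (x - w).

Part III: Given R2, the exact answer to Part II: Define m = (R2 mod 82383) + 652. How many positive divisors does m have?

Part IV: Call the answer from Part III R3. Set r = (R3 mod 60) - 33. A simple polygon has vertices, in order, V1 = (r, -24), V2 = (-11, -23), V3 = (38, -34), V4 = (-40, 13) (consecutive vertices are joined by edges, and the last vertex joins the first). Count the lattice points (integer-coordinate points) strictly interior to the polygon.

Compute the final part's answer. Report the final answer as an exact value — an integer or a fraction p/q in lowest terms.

844

Part I: T(3) = 3*(-3) + 2*(46) - 1*(-30) = 113; iterating: T(3)=113, T(4)=287, T(5)=1090, T(6)=3731, T(7)=13086, T(8)=45630, T(9)=159331, T(10)=556167, T(11)=1941533, T(12)=6777602, T(13)=23659705, T(14)=82592786, T(15)=288320166, T(16)=1006486365, T(17)=3513506641; answer 3513506641
Part II: R1 = 3513506641; w = -20; remainder = value at the root: 5*(-20)^4 - 2*(-20)^3 + 2*(-20)^2 - 3*(-20)^1 - 9 = (800000) + (16000) + (800) + (60) + (-9) = 816851; answer 816851
Part III: R2 = 816851; m = 76056; 76056 = 2^3 * 3 * 3169; number of divisors = (3+1) * (1+1) * (1+1) = 16; answer 16
Part IV: R3 = 16; r = -17; cross terms: (-17*-23 - -11*-24)=127, (-11*-34 - 38*-23)=1248, (38*13 - -40*-34)=-866, (-40*-24 - -17*13)=1181; twice the area = |1690| = 1690; area = 845; boundary points = 1 + 1 + 1 + 1 = 4; strictly interior points = area - boundary/2 + 1 = 844; answer 844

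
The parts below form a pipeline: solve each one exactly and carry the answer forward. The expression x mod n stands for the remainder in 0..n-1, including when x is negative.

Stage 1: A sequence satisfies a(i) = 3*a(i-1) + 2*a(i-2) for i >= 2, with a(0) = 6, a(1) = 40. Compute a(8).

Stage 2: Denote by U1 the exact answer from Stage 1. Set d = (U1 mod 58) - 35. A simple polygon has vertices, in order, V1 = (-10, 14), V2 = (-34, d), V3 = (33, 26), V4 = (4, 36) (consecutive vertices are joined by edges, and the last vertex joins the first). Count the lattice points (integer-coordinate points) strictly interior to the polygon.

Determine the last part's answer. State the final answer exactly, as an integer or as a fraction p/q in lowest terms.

Stage 1: a(2) = 3*(40) + 2*(6) = 132; iterating: a(2)=132, a(3)=476, a(4)=1692, a(5)=6028, a(6)=21468, a(7)=76460, a(8)=272316; answer 272316
Stage 2: U1 = 272316; d = -29; cross terms: (-10*-29 - -34*14)=766, (-34*26 - 33*-29)=73, (33*36 - 4*26)=1084, (4*14 - -10*36)=416; twice the area = |2339| = 2339; area = 2339/2; boundary points = 1 + 1 + 1 + 2 = 5; strictly interior points = area - boundary/2 + 1 = 1168; answer 1168

1168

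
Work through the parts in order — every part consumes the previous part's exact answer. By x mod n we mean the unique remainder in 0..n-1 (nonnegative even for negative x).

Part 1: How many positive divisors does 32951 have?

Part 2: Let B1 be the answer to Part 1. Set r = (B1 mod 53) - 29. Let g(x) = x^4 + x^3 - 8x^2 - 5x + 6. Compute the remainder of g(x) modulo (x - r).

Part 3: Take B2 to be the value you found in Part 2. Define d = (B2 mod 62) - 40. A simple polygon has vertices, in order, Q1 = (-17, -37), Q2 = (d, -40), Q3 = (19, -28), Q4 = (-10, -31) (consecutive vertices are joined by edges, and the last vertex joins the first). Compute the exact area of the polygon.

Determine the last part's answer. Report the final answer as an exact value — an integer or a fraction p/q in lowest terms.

531/2

Part 1: 32951 = 83 * 397; number of divisors = (1+1) * (1+1) = 4; answer 4
Part 2: B1 = 4; r = -25; remainder = value at the root: 1*(-25)^4 + 1*(-25)^3 - 8*(-25)^2 - 5*(-25)^1 + 6 = (390625) + (-15625) + (-5000) + (125) + (6) = 370131; answer 370131
Part 3: B2 = 370131; d = 13; cross terms: (-17*-40 - 13*-37)=1161, (13*-28 - 19*-40)=396, (19*-31 - -10*-28)=-869, (-10*-37 - -17*-31)=-157; twice the area = |531| = 531; area = 531/2; answer 531/2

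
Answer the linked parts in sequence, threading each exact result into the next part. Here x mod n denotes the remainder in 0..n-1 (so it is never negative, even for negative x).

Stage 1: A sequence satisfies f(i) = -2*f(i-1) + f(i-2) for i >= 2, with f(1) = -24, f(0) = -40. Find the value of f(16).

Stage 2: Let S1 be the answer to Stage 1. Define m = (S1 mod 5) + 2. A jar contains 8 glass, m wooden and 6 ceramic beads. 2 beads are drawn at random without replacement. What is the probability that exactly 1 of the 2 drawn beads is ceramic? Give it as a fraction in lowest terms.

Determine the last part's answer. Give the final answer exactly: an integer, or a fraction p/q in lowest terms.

Stage 1: f(2) = -2*(-24) + 1*(-40) = 8; iterating: f(2)=8, f(3)=-40, f(4)=88, f(5)=-216, f(6)=520, f(7)=-1256, f(8)=3032, f(9)=-7320, f(10)=17672, f(11)=-42664, f(12)=103000, f(13)=-248664, f(14)=600328, f(15)=-1449320, f(16)=3498968; answer 3498968
Stage 2: S1 = 3498968; m = 5; total draws C(19,2) = 171; favorable C(6,1)*C(13,1) = 78; P = 26/57; answer 26/57

26/57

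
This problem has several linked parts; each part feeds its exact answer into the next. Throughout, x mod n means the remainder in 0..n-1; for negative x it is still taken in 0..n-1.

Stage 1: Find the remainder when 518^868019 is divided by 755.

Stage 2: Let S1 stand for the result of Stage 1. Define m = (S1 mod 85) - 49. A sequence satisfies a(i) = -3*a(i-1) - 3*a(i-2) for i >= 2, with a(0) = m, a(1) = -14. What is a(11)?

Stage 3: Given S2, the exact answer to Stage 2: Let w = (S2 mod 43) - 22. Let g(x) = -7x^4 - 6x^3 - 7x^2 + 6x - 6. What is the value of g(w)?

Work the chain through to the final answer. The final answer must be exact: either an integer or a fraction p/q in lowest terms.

Stage 1: squarings mod 755: 518^1=518, 518^2=299, 518^4=311, 518^8=81, 518^16=521, 518^32=396, 518^64=531, 518^128=346, 518^256=426, 518^512=276, 518^1024=676, 518^2048=201, 518^4096=386, 518^8192=261, 518^16384=171, 518^32768=551, 518^65536=91, 518^131072=731, 518^262144=576, 518^524288=331; 518^868019 = 518^1 * 518^2 * 518^16 * 518^32 * 518^128 * 518^512 * 518^1024 * 518^2048 * 518^4096 * 518^8192 * 518^65536 * 518^262144 * 518^524288 = 632 (mod 755); answer 632
Stage 2: S1 = 632; m = -12; a(2) = -3*(-14) - 3*(-12) = 78; iterating: a(2)=78, a(3)=-192, a(4)=342, a(5)=-450, a(6)=324, a(7)=378, a(8)=-2106, a(9)=5184, a(10)=-9234, a(11)=12150; answer 12150
Stage 3: S2 = 12150; w = 2; -7*(2)^4 - 6*(2)^3 - 7*(2)^2 + 6*(2)^1 - 6 = (-112) + (-48) + (-28) + (12) + (-6) = -182; answer -182

-182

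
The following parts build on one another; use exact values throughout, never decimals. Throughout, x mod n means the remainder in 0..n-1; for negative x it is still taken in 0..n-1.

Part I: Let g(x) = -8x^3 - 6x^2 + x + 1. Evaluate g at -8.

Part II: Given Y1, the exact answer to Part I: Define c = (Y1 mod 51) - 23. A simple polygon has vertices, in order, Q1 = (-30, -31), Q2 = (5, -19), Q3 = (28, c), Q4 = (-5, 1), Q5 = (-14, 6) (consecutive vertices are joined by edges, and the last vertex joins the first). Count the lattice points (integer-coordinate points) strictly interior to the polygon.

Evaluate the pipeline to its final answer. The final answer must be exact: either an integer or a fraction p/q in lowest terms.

Part I: -8*(-8)^3 - 6*(-8)^2 + 1*(-8)^1 + 1 = (4096) + (-384) + (-8) + (1) = 3705; answer 3705
Part II: Y1 = 3705; c = 10; cross terms: (-30*-19 - 5*-31)=725, (5*10 - 28*-19)=582, (28*1 - -5*10)=78, (-5*6 - -14*1)=-16, (-14*-31 - -30*6)=614; twice the area = |1983| = 1983; area = 1983/2; boundary points = 1 + 1 + 3 + 1 + 1 = 7; strictly interior points = area - boundary/2 + 1 = 989; answer 989

989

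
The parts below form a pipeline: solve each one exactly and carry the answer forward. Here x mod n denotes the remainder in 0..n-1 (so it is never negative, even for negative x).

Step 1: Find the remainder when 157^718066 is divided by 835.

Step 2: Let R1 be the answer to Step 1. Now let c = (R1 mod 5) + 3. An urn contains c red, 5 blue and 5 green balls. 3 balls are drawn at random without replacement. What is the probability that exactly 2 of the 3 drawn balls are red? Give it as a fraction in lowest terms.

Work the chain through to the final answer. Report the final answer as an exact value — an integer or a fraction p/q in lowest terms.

21/68

Step 1: squarings mod 835: 157^1=157, 157^2=434, 157^4=481, 157^8=66, 157^16=181, 157^32=196, 157^64=6, 157^128=36, 157^256=461, 157^512=431, 157^1024=391, 157^2048=76, 157^4096=766, 157^8192=586, 157^16384=211, 157^32768=266, 157^65536=616, 157^131072=366, 157^262144=356, 157^524288=651; 157^718066 = 157^2 * 157^16 * 157^32 * 157^64 * 157^128 * 157^1024 * 157^4096 * 157^8192 * 157^16384 * 157^32768 * 157^131072 * 157^524288 = 44 (mod 835); answer 44
Step 2: R1 = 44; c = 7; total draws C(17,3) = 680; favorable C(7,2)*C(10,1) = 210; P = 21/68; answer 21/68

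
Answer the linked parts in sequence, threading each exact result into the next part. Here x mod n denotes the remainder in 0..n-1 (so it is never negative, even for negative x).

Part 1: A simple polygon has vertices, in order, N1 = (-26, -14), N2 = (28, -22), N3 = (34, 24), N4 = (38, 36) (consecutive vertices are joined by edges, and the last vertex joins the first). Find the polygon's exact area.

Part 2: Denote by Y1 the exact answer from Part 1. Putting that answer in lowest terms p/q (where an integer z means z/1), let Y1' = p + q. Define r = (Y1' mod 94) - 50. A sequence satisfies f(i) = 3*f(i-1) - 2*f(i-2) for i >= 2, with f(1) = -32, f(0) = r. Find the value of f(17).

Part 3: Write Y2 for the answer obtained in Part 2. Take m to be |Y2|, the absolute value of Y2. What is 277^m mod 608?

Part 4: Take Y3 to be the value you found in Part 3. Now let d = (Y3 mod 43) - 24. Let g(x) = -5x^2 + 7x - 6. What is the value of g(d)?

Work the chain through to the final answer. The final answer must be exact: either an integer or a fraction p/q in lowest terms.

Part 1: cross terms: (-26*-22 - 28*-14)=964, (28*24 - 34*-22)=1420, (34*36 - 38*24)=312, (38*-14 - -26*36)=404; twice the area = |3100| = 3100; area = 1550; answer 1550
Part 2: Y1 = 1550; threaded value p + q = 1551; r = -3; f(2) = 3*(-32) - 2*(-3) = -90; iterating: f(2)=-90, f(3)=-206, f(4)=-438, f(5)=-902, f(6)=-1830, f(7)=-3686, f(8)=-7398, f(9)=-14822, f(10)=-29670, f(11)=-59366, f(12)=-118758, f(13)=-237542, f(14)=-475110, f(15)=-950246, f(16)=-1900518, f(17)=-3801062; answer -3801062
Part 3: Y2 = -3801062; m = 3801062; squarings mod 608: 277^1=277, 277^2=121, 277^4=49, 277^8=577, 277^16=353, 277^32=577, 277^64=353, 277^128=577, 277^256=353, 277^512=577, 277^1024=353, 277^2048=577, 277^4096=353, 277^8192=577, 277^16384=353, 277^32768=577, 277^65536=353, 277^131072=577, 277^262144=353, 277^524288=577, 277^1048576=353, 277^2097152=577; 277^3801062 = 277^2 * 277^4 * 277^32 * 277^64 * 277^128 * 277^256 * 277^512 * 277^1024 * 277^2048 * 277^4096 * 277^8192 * 277^16384 * 277^32768 * 277^65536 * 277^524288 * 277^1048576 * 277^2097152 = 425 (mod 608); answer 425
Part 4: Y3 = 425; d = 14; -5*(14)^2 + 7*(14)^1 - 6 = (-980) + (98) + (-6) = -888; answer -888

-888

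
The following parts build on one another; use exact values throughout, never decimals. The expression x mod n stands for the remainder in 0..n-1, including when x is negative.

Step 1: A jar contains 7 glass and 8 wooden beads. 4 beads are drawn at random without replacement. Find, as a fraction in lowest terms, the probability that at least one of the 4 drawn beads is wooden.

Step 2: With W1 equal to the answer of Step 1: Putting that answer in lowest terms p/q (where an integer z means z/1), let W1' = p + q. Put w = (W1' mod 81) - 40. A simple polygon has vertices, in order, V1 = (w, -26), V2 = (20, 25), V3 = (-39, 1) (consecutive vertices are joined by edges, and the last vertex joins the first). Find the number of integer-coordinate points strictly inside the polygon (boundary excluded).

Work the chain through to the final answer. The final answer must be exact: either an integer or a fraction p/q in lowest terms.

1700

Step 1: total draws C(15,4) = 1365; complement C(7,4) = 35; favorable 1365 - 35 = 1330; P = 38/39; answer 38/39
Step 2: W1 = 38/39; threaded value p + q = 77; w = 37; cross terms: (37*25 - 20*-26)=1445, (20*1 - -39*25)=995, (-39*-26 - 37*1)=977; twice the area = |3417| = 3417; area = 3417/2; boundary points = 17 + 1 + 1 = 19; strictly interior points = area - boundary/2 + 1 = 1700; answer 1700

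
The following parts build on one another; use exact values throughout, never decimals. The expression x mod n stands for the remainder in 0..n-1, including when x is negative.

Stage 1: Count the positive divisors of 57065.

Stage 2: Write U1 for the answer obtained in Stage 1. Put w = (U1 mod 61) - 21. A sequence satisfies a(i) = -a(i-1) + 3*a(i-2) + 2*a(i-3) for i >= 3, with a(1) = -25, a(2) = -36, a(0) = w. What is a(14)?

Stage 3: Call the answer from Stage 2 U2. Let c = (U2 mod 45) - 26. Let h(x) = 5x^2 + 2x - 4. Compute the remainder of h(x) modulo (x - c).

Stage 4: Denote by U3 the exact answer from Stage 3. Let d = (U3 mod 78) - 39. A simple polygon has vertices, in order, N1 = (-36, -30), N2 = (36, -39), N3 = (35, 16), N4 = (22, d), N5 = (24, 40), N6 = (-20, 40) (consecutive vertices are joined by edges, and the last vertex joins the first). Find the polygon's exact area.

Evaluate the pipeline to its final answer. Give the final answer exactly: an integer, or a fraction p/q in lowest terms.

Stage 1: 57065 = 5 * 101 * 113; number of divisors = (1+1) * (1+1) * (1+1) = 8; answer 8
Stage 2: U1 = 8; w = -13; a(3) = -1*(-36) + 3*(-25) + 2*(-13) = -65; iterating: a(3)=-65, a(4)=-93, a(5)=-174, a(6)=-235, a(7)=-473, a(8)=-580, a(9)=-1309, a(10)=-1377, a(11)=-3710, a(12)=-3039, a(13)=-10845, a(14)=-5692; answer -5692
Stage 3: U2 = -5692; c = -3; remainder = value at the root: 5*(-3)^2 + 2*(-3)^1 - 4 = (45) + (-6) + (-4) = 35; answer 35
Stage 4: U3 = 35; d = -4; cross terms: (-36*-39 - 36*-30)=2484, (36*16 - 35*-39)=1941, (35*-4 - 22*16)=-492, (22*40 - 24*-4)=976, (24*40 - -20*40)=1760, (-20*-30 - -36*40)=2040; twice the area = |8709| = 8709; area = 8709/2; answer 8709/2

8709/2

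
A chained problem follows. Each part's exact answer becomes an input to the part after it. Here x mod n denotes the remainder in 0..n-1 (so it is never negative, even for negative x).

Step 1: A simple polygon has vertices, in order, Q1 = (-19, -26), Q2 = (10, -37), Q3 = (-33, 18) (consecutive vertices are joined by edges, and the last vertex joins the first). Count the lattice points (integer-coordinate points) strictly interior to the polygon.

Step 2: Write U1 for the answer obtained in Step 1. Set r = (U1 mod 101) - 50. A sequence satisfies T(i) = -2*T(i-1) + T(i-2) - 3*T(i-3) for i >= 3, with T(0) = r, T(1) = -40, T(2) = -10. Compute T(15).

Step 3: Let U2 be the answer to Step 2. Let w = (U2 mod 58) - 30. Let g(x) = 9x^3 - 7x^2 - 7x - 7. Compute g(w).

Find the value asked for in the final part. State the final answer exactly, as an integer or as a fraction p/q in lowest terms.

Step 1: cross terms: (-19*-37 - 10*-26)=963, (10*18 - -33*-37)=-1041, (-33*-26 - -19*18)=1200; twice the area = |1122| = 1122; area = 561; boundary points = 1 + 1 + 2 = 4; strictly interior points = area - boundary/2 + 1 = 560; answer 560
Step 2: U1 = 560; r = 5; T(3) = -2*(-10) + 1*(-40) - 3*(5) = -35; iterating: T(3)=-35, T(4)=180, T(5)=-365, T(6)=1015, T(7)=-2935, T(8)=7980, T(9)=-21940, T(10)=60665, T(11)=-167210, T(12)=460905, T(13)=-1271015, T(14)=3504565, T(15)=-9662860; answer -9662860
Step 3: U2 = -9662860; w = 26; 9*(26)^3 - 7*(26)^2 - 7*(26)^1 - 7 = (158184) + (-4732) + (-182) + (-7) = 153263; answer 153263

153263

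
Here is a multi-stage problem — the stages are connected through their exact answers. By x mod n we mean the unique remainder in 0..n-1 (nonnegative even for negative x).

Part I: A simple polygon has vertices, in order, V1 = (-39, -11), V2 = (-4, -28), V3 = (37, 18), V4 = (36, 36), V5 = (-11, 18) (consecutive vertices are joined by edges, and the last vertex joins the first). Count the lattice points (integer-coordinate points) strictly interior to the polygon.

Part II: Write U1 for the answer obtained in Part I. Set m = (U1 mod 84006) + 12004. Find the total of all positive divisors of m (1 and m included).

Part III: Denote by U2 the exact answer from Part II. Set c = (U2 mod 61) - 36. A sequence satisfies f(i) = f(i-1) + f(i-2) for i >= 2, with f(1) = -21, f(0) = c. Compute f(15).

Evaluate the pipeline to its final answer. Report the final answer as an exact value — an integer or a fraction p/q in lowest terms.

Part I: cross terms: (-39*-28 - -4*-11)=1048, (-4*18 - 37*-28)=964, (37*36 - 36*18)=684, (36*18 - -11*36)=1044, (-11*-11 - -39*18)=823; twice the area = |4563| = 4563; area = 4563/2; boundary points = 1 + 1 + 1 + 1 + 1 = 5; strictly interior points = area - boundary/2 + 1 = 2280; answer 2280
Part II: U1 = 2280; m = 14284; 14284 = 2^2 * 3571; sigma = (1 + 2 + 4) * (1 + 3571) = 7 * 3572 = 25004; answer 25004
Part III: U2 = 25004; c = 19; f(2) = 1*(-21) + 1*(19) = -2; iterating: f(2)=-2, f(3)=-23, f(4)=-25, f(5)=-48, f(6)=-73, f(7)=-121, f(8)=-194, f(9)=-315, f(10)=-509, f(11)=-824, f(12)=-1333, f(13)=-2157, f(14)=-3490, f(15)=-5647; answer -5647

-5647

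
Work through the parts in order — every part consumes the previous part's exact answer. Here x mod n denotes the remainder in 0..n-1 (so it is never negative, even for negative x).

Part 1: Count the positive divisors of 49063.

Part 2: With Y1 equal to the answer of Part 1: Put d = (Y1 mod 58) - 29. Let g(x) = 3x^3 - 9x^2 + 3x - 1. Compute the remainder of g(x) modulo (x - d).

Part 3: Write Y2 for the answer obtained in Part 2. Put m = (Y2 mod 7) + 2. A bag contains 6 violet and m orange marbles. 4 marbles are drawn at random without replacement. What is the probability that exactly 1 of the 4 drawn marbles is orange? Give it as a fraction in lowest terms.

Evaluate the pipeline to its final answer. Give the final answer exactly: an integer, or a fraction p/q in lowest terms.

Part 1: 49063 = 7 * 43 * 163; number of divisors = (1+1) * (1+1) * (1+1) = 8; answer 8
Part 2: Y1 = 8; d = -21; remainder = value at the root: 3*(-21)^3 - 9*(-21)^2 + 3*(-21)^1 - 1 = (-27783) + (-3969) + (-63) + (-1) = -31816; answer -31816
Part 3: Y2 = -31816; m = 8; total draws C(14,4) = 1001; favorable C(8,1)*C(6,3) = 160; P = 160/1001; answer 160/1001

160/1001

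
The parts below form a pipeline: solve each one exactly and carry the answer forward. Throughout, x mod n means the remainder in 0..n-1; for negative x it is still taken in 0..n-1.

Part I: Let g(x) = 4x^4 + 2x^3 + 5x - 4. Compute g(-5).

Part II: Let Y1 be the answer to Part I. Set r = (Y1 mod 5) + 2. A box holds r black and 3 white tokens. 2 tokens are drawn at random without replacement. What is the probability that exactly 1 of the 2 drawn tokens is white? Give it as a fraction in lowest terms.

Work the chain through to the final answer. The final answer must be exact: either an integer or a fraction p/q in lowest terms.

3/5

Part I: 4*(-5)^4 + 2*(-5)^3 + 5*(-5)^1 - 4 = (2500) + (-250) + (-25) + (-4) = 2221; answer 2221
Part II: Y1 = 2221; r = 3; total draws C(6,2) = 15; favorable C(3,1)*C(3,1) = 9; P = 3/5; answer 3/5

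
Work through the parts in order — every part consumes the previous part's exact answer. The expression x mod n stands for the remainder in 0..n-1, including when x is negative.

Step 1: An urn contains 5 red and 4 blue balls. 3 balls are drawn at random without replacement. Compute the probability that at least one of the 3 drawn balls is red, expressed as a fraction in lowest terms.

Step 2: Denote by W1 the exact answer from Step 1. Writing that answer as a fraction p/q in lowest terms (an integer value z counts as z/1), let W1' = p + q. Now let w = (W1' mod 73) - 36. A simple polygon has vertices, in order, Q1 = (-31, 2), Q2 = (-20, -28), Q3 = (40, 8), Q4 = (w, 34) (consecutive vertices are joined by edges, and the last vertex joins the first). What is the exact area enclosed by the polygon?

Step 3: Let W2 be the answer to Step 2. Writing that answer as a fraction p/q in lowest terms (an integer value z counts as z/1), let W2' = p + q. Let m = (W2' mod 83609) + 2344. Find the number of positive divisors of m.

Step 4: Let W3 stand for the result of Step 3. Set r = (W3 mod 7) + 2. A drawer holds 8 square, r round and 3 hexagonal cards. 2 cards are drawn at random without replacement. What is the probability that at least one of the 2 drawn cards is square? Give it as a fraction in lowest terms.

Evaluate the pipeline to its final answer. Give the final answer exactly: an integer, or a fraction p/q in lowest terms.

25/34

Step 1: total draws C(9,3) = 84; complement C(4,3) = 4; favorable 84 - 4 = 80; P = 20/21; answer 20/21
Step 2: W1 = 20/21; threaded value p + q = 41; w = 5; cross terms: (-31*-28 - -20*2)=908, (-20*8 - 40*-28)=960, (40*34 - 5*8)=1320, (5*2 - -31*34)=1064; twice the area = |4252| = 4252; area = 2126; answer 2126
Step 3: W2 = 2126; threaded value p + q = 2127; m = 4471; 4471 = 17 * 263; number of divisors = (1+1) * (1+1) = 4; answer 4
Step 4: W3 = 4; r = 6; total draws C(17,2) = 136; complement C(9,2) = 36; favorable 136 - 36 = 100; P = 25/34; answer 25/34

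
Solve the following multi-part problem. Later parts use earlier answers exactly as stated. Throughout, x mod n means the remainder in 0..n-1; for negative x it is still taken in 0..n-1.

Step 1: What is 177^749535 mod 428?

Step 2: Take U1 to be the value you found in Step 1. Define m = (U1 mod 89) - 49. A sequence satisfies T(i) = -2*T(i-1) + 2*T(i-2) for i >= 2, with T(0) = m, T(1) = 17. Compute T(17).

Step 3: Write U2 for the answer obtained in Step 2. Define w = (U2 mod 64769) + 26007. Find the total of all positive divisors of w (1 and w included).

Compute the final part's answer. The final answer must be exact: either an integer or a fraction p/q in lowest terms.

129960

Step 1: squarings mod 428: 177^1=177, 177^2=85, 177^4=377, 177^8=33, 177^16=233, 177^32=361, 177^64=209, 177^128=25, 177^256=197, 177^512=289, 177^1024=61, 177^2048=297, 177^4096=41, 177^8192=397, 177^16384=105, 177^32768=325, 177^65536=337, 177^131072=149, 177^262144=373, 177^524288=29; 177^749535 = 177^1 * 177^2 * 177^4 * 177^8 * 177^16 * 177^64 * 177^128 * 177^256 * 177^512 * 177^1024 * 177^2048 * 177^8192 * 177^16384 * 177^65536 * 177^131072 * 177^524288 = 277 (mod 428); answer 277
Step 2: U1 = 277; m = -39; T(2) = -2*(17) + 2*(-39) = -112; iterating: T(2)=-112, T(3)=258, T(4)=-740, T(5)=1996, T(6)=-5472, T(7)=14936, T(8)=-40816, T(9)=111504, T(10)=-304640, T(11)=832288, T(12)=-2273856, T(13)=6212288, T(14)=-16972288, T(15)=46369152, T(16)=-126682880, T(17)=346104064; answer 346104064
Step 3: U2 = 346104064; w = 69304; 69304 = 2^3 * 8663; sigma = (1 + 2 + 4 + 8) * (1 + 8663) = 15 * 8664 = 129960; answer 129960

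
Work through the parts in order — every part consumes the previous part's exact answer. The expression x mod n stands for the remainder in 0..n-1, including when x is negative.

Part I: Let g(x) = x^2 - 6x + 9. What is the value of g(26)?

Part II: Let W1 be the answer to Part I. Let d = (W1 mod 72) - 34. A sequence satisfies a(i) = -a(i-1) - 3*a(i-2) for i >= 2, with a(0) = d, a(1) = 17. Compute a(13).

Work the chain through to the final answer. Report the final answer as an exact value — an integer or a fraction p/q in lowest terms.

-14503

Part I: 1*(26)^2 - 6*(26)^1 + 9 = (676) + (-156) + (9) = 529; answer 529
Part II: W1 = 529; d = -9; a(2) = -1*(17) - 3*(-9) = 10; iterating: a(2)=10, a(3)=-61, a(4)=31, a(5)=152, a(6)=-245, a(7)=-211, a(8)=946, a(9)=-313, a(10)=-2525, a(11)=3464, a(12)=4111, a(13)=-14503; answer -14503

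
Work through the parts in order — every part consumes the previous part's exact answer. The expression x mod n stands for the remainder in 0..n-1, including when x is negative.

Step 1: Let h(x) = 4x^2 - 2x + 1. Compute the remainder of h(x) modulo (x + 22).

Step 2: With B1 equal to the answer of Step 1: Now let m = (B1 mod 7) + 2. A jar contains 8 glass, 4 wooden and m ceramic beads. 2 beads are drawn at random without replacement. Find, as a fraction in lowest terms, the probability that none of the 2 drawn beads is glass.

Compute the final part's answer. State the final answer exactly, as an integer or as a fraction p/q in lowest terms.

Step 1: remainder = value at the root: 4*(-22)^2 - 2*(-22)^1 + 1 = (1936) + (44) + (1) = 1981; answer 1981
Step 2: B1 = 1981; m = 2; total draws C(14,2) = 91; favorable C(6,2) = 15; P = 15/91; answer 15/91

15/91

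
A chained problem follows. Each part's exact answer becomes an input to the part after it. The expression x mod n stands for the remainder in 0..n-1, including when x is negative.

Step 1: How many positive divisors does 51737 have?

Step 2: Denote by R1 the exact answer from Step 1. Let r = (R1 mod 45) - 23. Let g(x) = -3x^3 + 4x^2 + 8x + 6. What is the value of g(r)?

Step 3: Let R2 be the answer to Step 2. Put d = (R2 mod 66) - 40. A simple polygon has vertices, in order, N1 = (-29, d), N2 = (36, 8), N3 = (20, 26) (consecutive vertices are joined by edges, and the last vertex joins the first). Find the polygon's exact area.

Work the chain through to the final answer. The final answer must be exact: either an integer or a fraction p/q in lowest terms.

801

Step 1: 51737 = 7 * 19 * 389; number of divisors = (1+1) * (1+1) * (1+1) = 8; answer 8
Step 2: R1 = 8; r = -15; -3*(-15)^3 + 4*(-15)^2 + 8*(-15)^1 + 6 = (10125) + (900) + (-120) + (6) = 10911; answer 10911
Step 3: R2 = 10911; d = -19; cross terms: (-29*8 - 36*-19)=452, (36*26 - 20*8)=776, (20*-19 - -29*26)=374; twice the area = |1602| = 1602; area = 801; answer 801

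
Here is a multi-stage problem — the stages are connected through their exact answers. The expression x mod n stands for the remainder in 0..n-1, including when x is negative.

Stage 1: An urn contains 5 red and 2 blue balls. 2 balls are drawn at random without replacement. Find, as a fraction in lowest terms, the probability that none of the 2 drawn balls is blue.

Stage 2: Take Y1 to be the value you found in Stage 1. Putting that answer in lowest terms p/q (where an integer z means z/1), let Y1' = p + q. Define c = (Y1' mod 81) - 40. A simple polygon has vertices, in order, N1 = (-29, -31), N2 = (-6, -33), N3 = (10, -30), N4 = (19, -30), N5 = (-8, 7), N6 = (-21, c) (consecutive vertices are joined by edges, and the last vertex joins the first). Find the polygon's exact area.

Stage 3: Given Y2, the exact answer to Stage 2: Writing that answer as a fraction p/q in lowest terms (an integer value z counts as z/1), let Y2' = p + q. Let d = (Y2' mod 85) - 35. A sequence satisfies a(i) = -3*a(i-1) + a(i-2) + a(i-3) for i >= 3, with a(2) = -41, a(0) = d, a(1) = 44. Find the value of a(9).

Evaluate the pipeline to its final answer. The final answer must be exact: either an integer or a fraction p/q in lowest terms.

151192

Stage 1: total draws C(7,2) = 21; favorable C(5,2) = 10; P = 10/21; answer 10/21
Stage 2: Y1 = 10/21; threaded value p + q = 31; c = -9; cross terms: (-29*-33 - -6*-31)=771, (-6*-30 - 10*-33)=510, (10*-30 - 19*-30)=270, (19*7 - -8*-30)=-107, (-8*-9 - -21*7)=219, (-21*-31 - -29*-9)=390; twice the area = |2053| = 2053; area = 2053/2; answer 2053/2
Stage 3: Y2 = 2053/2; threaded value p + q = 2055; d = -20; a(3) = -3*(-41) + 1*(44) + 1*(-20) = 147; iterating: a(3)=147, a(4)=-438, a(5)=1420, a(6)=-4551, a(7)=14635, a(8)=-47036, a(9)=151192; answer 151192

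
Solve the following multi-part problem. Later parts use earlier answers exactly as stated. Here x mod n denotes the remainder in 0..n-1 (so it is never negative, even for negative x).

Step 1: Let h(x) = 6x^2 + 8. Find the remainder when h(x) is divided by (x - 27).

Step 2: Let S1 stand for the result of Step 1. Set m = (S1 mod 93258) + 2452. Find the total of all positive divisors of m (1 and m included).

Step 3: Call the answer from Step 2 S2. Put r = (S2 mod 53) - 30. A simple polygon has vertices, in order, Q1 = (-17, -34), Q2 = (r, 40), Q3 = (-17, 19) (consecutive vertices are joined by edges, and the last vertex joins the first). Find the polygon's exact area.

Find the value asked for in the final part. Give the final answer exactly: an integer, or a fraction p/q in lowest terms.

159

Step 1: remainder = value at the root: 6*(27)^2 + 8 = (4374) + (8) = 4382; answer 4382
Step 2: S1 = 4382; m = 6834; 6834 = 2 * 3 * 17 * 67; sigma = (1 + 2) * (1 + 3) * (1 + 17) * (1 + 67) = 3 * 4 * 18 * 68 = 14688; answer 14688
Step 3: S2 = 14688; r = -23; cross terms: (-17*40 - -23*-34)=-1462, (-23*19 - -17*40)=243, (-17*-34 - -17*19)=901; twice the area = |-318| = 318; area = 159; answer 159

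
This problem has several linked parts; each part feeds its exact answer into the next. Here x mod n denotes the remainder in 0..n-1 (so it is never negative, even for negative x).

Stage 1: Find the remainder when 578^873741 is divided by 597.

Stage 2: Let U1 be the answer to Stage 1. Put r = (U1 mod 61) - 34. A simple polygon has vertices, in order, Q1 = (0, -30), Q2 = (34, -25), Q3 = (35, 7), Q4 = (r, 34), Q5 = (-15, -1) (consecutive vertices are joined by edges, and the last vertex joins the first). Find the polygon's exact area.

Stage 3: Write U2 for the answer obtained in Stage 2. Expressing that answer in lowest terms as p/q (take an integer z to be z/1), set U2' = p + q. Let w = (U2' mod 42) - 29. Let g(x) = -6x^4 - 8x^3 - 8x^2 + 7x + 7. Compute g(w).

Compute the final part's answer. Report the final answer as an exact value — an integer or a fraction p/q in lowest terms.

Stage 1: squarings mod 597: 578^1=578, 578^2=361, 578^4=175, 578^8=178, 578^16=43, 578^32=58, 578^64=379, 578^128=361, 578^256=175, 578^512=178, 578^1024=43, 578^2048=58, 578^4096=379, 578^8192=361, 578^16384=175, 578^32768=178, 578^65536=43, 578^131072=58, 578^262144=379, 578^524288=361; 578^873741 = 578^1 * 578^4 * 578^8 * 578^256 * 578^1024 * 578^4096 * 578^16384 * 578^65536 * 578^262144 * 578^524288 = 305 (mod 597); answer 305
Stage 2: U1 = 305; r = -34; cross terms: (0*-25 - 34*-30)=1020, (34*7 - 35*-25)=1113, (35*34 - -34*7)=1428, (-34*-1 - -15*34)=544, (-15*-30 - 0*-1)=450; twice the area = |4555| = 4555; area = 4555/2; answer 4555/2
Stage 3: U2 = 4555/2; threaded value p + q = 4557; w = -8; -6*(-8)^4 - 8*(-8)^3 - 8*(-8)^2 + 7*(-8)^1 + 7 = (-24576) + (4096) + (-512) + (-56) + (7) = -21041; answer -21041

-21041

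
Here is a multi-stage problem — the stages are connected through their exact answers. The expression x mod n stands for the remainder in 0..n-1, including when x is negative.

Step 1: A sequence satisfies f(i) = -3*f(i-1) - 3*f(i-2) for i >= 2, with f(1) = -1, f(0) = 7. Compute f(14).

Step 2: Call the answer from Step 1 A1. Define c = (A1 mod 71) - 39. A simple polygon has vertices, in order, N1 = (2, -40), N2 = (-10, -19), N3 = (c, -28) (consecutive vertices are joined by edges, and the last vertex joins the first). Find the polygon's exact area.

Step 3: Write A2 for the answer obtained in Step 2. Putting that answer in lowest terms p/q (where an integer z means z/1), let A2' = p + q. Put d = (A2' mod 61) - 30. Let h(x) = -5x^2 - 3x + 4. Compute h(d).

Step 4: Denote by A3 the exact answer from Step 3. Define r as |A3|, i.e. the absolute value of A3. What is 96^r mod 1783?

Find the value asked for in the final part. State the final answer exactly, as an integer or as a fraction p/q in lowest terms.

840

Step 1: f(2) = -3*(-1) - 3*(7) = -18; iterating: f(2)=-18, f(3)=57, f(4)=-117, f(5)=180, f(6)=-189, f(7)=27, f(8)=486, f(9)=-1539, f(10)=3159, f(11)=-4860, f(12)=5103, f(13)=-729, f(14)=-13122; answer -13122
Step 2: A1 = -13122; c = -26; cross terms: (2*-19 - -10*-40)=-438, (-10*-28 - -26*-19)=-214, (-26*-40 - 2*-28)=1096; twice the area = |444| = 444; area = 222; answer 222
Step 3: A2 = 222; threaded value p + q = 223; d = 10; -5*(10)^2 - 3*(10)^1 + 4 = (-500) + (-30) + (4) = -526; answer -526
Step 4: A3 = -526; r = 526; squarings mod 1783: 96^1=96, 96^2=301, 96^4=1451, 96^8=1461, 96^16=270, 96^32=1580, 96^64=200, 96^128=774, 96^256=1771, 96^512=144; 96^526 = 96^2 * 96^4 * 96^8 * 96^512 = 840 (mod 1783); answer 840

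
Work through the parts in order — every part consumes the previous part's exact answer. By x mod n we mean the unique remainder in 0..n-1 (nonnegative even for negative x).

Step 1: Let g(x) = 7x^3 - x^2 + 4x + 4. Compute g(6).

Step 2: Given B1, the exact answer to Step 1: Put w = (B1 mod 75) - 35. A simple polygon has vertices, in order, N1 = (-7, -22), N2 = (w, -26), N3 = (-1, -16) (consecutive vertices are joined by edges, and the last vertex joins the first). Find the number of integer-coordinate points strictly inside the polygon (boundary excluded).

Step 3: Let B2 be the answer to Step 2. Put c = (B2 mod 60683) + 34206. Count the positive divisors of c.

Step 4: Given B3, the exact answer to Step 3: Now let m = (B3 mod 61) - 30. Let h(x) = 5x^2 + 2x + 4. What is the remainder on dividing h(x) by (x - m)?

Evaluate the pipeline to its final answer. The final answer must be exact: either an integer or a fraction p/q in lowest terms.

2380

Step 1: 7*(6)^3 - 1*(6)^2 + 4*(6)^1 + 4 = (1512) + (-36) + (24) + (4) = 1504; answer 1504
Step 2: B1 = 1504; w = -31; cross terms: (-7*-26 - -31*-22)=-500, (-31*-16 - -1*-26)=470, (-1*-22 - -7*-16)=-90; twice the area = |-120| = 120; area = 60; boundary points = 4 + 10 + 6 = 20; strictly interior points = area - boundary/2 + 1 = 51; answer 51
Step 3: B2 = 51; c = 34257; 34257 = 3 * 19 * 601; number of divisors = (1+1) * (1+1) * (1+1) = 8; answer 8
Step 4: B3 = 8; m = -22; remainder = value at the root: 5*(-22)^2 + 2*(-22)^1 + 4 = (2420) + (-44) + (4) = 2380; answer 2380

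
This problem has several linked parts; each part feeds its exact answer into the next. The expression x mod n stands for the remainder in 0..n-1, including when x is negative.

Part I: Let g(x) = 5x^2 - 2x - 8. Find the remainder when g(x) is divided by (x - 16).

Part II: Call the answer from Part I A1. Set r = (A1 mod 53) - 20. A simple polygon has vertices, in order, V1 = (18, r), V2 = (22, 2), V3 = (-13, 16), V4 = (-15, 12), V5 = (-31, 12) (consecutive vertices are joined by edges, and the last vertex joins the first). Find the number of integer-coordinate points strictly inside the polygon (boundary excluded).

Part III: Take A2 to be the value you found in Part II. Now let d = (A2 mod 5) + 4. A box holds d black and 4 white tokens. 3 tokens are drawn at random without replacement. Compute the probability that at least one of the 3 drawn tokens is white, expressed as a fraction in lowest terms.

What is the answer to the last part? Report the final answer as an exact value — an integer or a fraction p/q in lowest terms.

Part I: remainder = value at the root: 5*(16)^2 - 2*(16)^1 - 8 = (1280) + (-32) + (-8) = 1240; answer 1240
Part II: A1 = 1240; r = 1; cross terms: (18*2 - 22*1)=14, (22*16 - -13*2)=378, (-13*12 - -15*16)=84, (-15*12 - -31*12)=192, (-31*1 - 18*12)=-247; twice the area = |421| = 421; area = 421/2; boundary points = 1 + 7 + 2 + 16 + 1 = 27; strictly interior points = area - boundary/2 + 1 = 198; answer 198
Part III: A2 = 198; d = 7; total draws C(11,3) = 165; complement C(7,3) = 35; favorable 165 - 35 = 130; P = 26/33; answer 26/33

26/33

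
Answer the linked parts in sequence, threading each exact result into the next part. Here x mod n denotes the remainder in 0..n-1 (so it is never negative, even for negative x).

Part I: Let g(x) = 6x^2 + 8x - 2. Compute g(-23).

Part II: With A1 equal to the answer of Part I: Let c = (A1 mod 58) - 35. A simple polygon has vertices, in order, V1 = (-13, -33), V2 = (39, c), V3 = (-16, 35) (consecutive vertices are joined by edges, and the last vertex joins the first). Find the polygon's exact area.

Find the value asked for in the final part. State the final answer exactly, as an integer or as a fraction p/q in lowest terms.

Part I: 6*(-23)^2 + 8*(-23)^1 - 2 = (3174) + (-184) + (-2) = 2988; answer 2988
Part II: A1 = 2988; c = -5; cross terms: (-13*-5 - 39*-33)=1352, (39*35 - -16*-5)=1285, (-16*-33 - -13*35)=983; twice the area = |3620| = 3620; area = 1810; answer 1810

1810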